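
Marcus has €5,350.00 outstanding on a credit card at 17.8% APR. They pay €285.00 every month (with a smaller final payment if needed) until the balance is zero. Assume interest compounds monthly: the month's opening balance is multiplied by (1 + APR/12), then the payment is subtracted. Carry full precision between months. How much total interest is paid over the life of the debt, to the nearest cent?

Monthly rate r = 17.8%/12 = 1.48333% = 0.0148333.
Payoff takes n = ⌈−ln(1 − rB₀/P)/ln(1+r)⌉ = ⌈22.164⌉ = 23 payments; the last is €47.08.
Total paid = 22·€285.00 + €47.08 = €6,317.08.
Total interest = total paid − principal = €6,317.08 − €5,350.00 = €967.08.

€967.08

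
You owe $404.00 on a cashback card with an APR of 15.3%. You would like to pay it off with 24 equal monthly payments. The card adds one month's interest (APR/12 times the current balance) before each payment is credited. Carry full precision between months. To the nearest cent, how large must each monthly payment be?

Monthly rate r = 15.3%/12 = 1.275% = 0.01275.
Level-payment amortization: P = B₀·r / (1 − (1+r)^(−n)) = 404.00·0.01275 / (1 − 1.01275^(−24)).
Denominator 1 − (1+r)^(−24) = 0.262187591.
P = 5.151 / 0.262187591 ≈ 19.65.

$19.65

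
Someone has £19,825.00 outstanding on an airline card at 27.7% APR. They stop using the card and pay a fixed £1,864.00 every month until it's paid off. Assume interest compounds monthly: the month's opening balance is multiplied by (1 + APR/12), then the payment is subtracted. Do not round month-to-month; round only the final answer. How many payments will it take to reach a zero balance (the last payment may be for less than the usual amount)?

13 months

Monthly rate r = 27.7%/12 = 2.30833% = 0.0230833.
Recurrence: B ← B·(1+r) − £1,864.00.
Month 1: interest £457.63; balance after payment £18,418.63.
Month 2: interest £425.16; balance after payment £16,979.79.
Closed form: n = −ln(1 − rB₀/P)/ln(1+r) = −ln(0.75449)/ln(1.02308) ≈ 12.344, so the balance reaches zero during payment 13.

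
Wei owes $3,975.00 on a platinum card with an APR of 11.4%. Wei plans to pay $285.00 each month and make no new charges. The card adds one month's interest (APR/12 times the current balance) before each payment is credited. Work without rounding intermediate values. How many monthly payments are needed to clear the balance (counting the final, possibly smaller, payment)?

Monthly rate r = 11.4%/12 = 0.95% = 0.0095.
Recurrence: B ← B·(1+r) − $285.00.
Month 1: interest $37.76; balance after payment $3,727.76.
Month 2: interest $35.41; balance after payment $3,478.18.
Closed form: n = −ln(1 − rB₀/P)/ln(1+r) = −ln(0.8675)/ln(1.0095) ≈ 15.033, so the balance reaches zero during payment 16.

16 months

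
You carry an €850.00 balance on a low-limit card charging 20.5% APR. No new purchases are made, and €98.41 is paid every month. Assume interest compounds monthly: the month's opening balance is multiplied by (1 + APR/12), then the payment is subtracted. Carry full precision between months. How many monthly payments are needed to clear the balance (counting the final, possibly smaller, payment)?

10 payments

Monthly rate r = 20.5%/12 = 1.70833% = 0.0170833.
Recurrence: B ← B·(1+r) − €98.41.
Month 1: interest €14.52; balance after payment €766.11.
Month 2: interest €13.09; balance after payment €680.79.
Closed form: n = −ln(1 − rB₀/P)/ln(1+r) = −ln(0.85245)/ln(1.01708) ≈ 9.425, so the balance reaches zero during payment 10.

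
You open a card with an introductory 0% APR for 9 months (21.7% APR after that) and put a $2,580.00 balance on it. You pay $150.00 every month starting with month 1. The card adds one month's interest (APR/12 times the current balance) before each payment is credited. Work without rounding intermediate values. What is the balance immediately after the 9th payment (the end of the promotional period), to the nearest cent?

Promo months 1–9 at r₀ = 0%/12 = 0; months 10+ at r₁ = 21.7%/12 = 0.0180833.
After month 9 (no interest yet): B = $2,580.00 − 9·$150.00 = $1,230.00.

$1,230.00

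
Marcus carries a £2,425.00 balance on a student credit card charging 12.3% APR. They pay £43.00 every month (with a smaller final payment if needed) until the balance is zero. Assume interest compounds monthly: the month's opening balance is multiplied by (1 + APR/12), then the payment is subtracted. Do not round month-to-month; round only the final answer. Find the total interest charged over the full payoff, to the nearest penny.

£1,213.43

Monthly rate r = 12.3%/12 = 1.025% = 0.01025.
Payoff takes n = ⌈−ln(1 − rB₀/P)/ln(1+r)⌉ = ⌈84.614⌉ = 85 payments; the last is £26.43.
Total paid = 84·£43.00 + £26.43 = £3,638.43.
Total interest = total paid − principal = £3,638.43 − £2,425.00 = £1,213.43.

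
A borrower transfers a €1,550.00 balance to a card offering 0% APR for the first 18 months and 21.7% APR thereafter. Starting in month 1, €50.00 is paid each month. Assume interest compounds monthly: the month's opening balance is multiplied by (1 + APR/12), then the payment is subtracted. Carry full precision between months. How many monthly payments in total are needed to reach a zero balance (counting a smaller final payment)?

Promo months 1–18 at r₀ = 0%/12 = 0; months 19+ at r₁ = 21.7%/12 = 0.0180833.
After month 18 (no interest yet): B = €1,550.00 − 18·€50.00 = €650.00.
Then at r₁ with €50.00/mo: n₂ = −ln(1 − r₁·B/P)/ln(1+r₁) ≈ 14.95 → 15 more payments.

33 months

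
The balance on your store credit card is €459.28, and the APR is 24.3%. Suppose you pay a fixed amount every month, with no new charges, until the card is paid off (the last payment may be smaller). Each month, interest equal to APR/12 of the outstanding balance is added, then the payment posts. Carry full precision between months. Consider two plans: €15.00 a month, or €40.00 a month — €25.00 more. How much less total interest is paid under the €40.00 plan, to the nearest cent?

Monthly rate r = 24.3%/12 = 2.025% = 0.02025.
At €15.00/mo: n = ⌈−ln(1 − rB₀/P)/ln(1+r)⌉ = 49 payments (last €4.05); total interest = total paid − €459.28 = €264.77.
At €40.00/mo: 14 payments (last €8.07); total interest €68.79.
Interest saved = €264.77 − €68.79 = €195.98.

€195.98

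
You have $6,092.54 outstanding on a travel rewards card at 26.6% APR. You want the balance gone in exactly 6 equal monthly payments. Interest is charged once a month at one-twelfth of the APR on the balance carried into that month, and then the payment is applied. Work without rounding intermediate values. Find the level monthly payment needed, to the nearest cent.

Monthly rate r = 26.6%/12 = 2.21667% = 0.0221667.
Level-payment amortization: P = B₀·r / (1 − (1+r)^(−n)) = 6092.54·0.0221667 / (1 − 1.02217^(−6)).
Denominator 1 − (1+r)^(−6) = 0.123262235.
P = 135.051 / 0.123262235 ≈ 1095.64.

$1,095.64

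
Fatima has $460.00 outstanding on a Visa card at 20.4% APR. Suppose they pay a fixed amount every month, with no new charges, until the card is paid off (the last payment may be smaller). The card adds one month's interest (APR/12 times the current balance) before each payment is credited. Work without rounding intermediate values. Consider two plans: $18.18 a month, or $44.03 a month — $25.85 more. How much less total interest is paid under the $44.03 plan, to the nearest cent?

$95.72

Monthly rate r = 20.4%/12 = 1.7% = 0.017.
At $18.18/mo: n = ⌈−ln(1 − rB₀/P)/ln(1+r)⌉ = 34 payments (last $6.60); total interest = total paid − $460.00 = $146.54.
At $44.03/mo: 12 payments (last $26.49); total interest $50.82.
Interest saved = $146.54 − $50.82 = $95.72.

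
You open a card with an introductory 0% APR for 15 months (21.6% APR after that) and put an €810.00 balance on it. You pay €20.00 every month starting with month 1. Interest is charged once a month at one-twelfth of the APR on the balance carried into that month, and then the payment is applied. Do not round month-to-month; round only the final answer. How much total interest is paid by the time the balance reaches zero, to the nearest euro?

Promo months 1–15 at r₀ = 0%/12 = 0; months 16+ at r₁ = 21.6%/12 = 0.018.
After month 15 (no interest yet): B = €810.00 − 15·€20.00 = €510.00.
Then at r₁ with €20.00/mo: n₂ = −ln(1 − r₁·B/P)/ln(1+r₁) ≈ 34.44 → 35 more payments.
Total paid = 49·€20.00 + €8.76 = €988.76; interest = €988.76 − €810.00 = €178.76.

€179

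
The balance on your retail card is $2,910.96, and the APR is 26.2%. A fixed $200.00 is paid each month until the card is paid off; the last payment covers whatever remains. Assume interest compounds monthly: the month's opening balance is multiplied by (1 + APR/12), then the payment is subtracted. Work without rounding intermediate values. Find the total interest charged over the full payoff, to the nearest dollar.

Monthly rate r = 26.2%/12 = 2.18333% = 0.0218333.
Payoff takes n = ⌈−ln(1 − rB₀/P)/ln(1+r)⌉ = ⌈17.705⌉ = 18 payments; the last is $141.48.
Total paid = 17·$200.00 + $141.48 = $3,541.48.
Total interest = total paid − principal = $3,541.48 − $2,910.96 = $630.52.

$631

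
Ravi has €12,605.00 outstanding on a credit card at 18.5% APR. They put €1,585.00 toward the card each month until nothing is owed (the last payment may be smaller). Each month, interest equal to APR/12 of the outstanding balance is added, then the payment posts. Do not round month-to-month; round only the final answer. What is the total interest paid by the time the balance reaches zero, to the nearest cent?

€948.70

Monthly rate r = 18.5%/12 = 1.54167% = 0.0154167.
Payoff takes n = ⌈−ln(1 − rB₀/P)/ln(1+r)⌉ = ⌈8.549⌉ = 9 payments; the last is €873.70.
Total paid = 8·€1,585.00 + €873.70 = €13,553.70.
Total interest = total paid − principal = €13,553.70 − €12,605.00 = €948.70.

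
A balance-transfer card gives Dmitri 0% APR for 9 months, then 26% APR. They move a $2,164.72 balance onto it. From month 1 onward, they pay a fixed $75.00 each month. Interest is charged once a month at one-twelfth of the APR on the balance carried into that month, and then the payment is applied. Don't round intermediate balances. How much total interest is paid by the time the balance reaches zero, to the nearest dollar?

Promo months 1–9 at r₀ = 0%/12 = 0; months 10+ at r₁ = 26%/12 = 0.0216667.
After month 9 (no interest yet): B = $2,164.72 − 9·$75.00 = $1,489.72.
Then at r₁ with $75.00/mo: n₂ = −ln(1 − r₁·B/P)/ln(1+r₁) ≈ 26.25 → 27 more payments.
Total paid = 35·$75.00 + $19.19 = $2,644.19; interest = $2,644.19 − $2,164.72 = $479.47.

$479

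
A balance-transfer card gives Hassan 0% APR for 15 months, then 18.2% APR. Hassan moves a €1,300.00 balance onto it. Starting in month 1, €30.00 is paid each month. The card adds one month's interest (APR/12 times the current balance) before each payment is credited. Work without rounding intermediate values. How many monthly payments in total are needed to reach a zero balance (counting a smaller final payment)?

Promo months 1–15 at r₀ = 0%/12 = 0; months 16+ at r₁ = 18.2%/12 = 0.0151667.
After month 15 (no interest yet): B = €1,300.00 − 15·€30.00 = €850.00.
Then at r₁ with €30.00/mo: n₂ = −ln(1 − r₁·B/P)/ln(1+r₁) ≈ 37.31 → 38 more payments.

53 payments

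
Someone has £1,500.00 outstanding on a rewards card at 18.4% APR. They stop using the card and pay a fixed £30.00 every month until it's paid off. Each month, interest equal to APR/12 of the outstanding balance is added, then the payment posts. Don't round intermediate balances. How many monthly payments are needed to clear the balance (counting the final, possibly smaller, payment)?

96 payments

Monthly rate r = 18.4%/12 = 1.53333% = 0.0153333.
Recurrence: B ← B·(1+r) − £30.00.
Month 1: interest £23.00; balance after payment £1,493.00.
Month 2: interest £22.89; balance after payment £1,485.89.
Closed form: n = −ln(1 − rB₀/P)/ln(1+r) = −ln(0.23333)/ln(1.01533) ≈ 95.636, so the balance reaches zero during payment 96.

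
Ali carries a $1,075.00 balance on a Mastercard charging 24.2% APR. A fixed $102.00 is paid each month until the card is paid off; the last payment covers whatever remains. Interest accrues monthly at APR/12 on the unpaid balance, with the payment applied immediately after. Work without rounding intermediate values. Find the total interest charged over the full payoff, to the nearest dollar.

Monthly rate r = 24.2%/12 = 2.01667% = 0.0201667.
Payoff takes n = ⌈−ln(1 − rB₀/P)/ln(1+r)⌉ = ⌈11.968⌉ = 12 payments; the last is $98.72.
Total paid = 11·$102.00 + $98.72 = $1,220.72.
Total interest = total paid − principal = $1,220.72 − $1,075.00 = $145.72.

$146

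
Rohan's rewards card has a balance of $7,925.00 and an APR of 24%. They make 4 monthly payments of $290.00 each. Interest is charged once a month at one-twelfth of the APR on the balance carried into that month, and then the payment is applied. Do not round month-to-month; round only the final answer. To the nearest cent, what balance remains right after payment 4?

$7,383.01

Monthly rate r = 24%/12 = 2% = 0.02.
Each month: B ← B·(1+r) − $290.00.
Month 1: interest $158.50; balance after payment $7,793.50.
Month 2: interest $155.87; balance after payment $7,659.37.
Month 3: interest $153.19; balance after payment $7,522.56.
Month 4: interest $150.45; balance after payment $7,383.01.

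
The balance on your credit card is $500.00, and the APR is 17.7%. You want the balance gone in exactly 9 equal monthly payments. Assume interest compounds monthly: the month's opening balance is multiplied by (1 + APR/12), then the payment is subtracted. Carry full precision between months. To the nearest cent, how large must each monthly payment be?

$59.73

Monthly rate r = 17.7%/12 = 1.475% = 0.01475.
Level-payment amortization: P = B₀·r / (1 − (1+r)^(−n)) = 500.00·0.01475 / (1 − 1.01475^(−9)).
Denominator 1 − (1+r)^(−9) = 0.123466619.
P = 7.375 / 0.123466619 ≈ 59.73.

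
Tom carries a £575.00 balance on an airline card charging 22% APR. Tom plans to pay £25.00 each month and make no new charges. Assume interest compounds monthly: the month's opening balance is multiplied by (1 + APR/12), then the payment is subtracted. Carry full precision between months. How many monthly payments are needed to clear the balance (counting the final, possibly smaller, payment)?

31 payments

Monthly rate r = 22%/12 = 1.83333% = 0.0183333.
Recurrence: B ← B·(1+r) − £25.00.
Month 1: interest £10.54; balance after payment £560.54.
Month 2: interest £10.28; balance after payment £545.82.
Closed form: n = −ln(1 − rB₀/P)/ln(1+r) = −ln(0.57833)/ln(1.01833) ≈ 30.142, so the balance reaches zero during payment 31.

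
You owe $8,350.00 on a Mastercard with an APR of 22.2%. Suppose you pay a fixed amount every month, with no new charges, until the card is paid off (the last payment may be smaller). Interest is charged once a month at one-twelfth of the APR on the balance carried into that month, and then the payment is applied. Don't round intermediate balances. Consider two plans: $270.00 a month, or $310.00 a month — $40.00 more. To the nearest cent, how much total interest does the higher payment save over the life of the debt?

$839.16

Monthly rate r = 22.2%/12 = 1.85% = 0.0185.
At $270.00/mo: n = ⌈−ln(1 − rB₀/P)/ln(1+r)⌉ = 47 payments (last $84.65); total interest = total paid − $8,350.00 = $4,154.65.
At $310.00/mo: 38 payments (last $195.49); total interest $3,315.49.
Interest saved = $4,154.65 − $3,315.49 = $839.16.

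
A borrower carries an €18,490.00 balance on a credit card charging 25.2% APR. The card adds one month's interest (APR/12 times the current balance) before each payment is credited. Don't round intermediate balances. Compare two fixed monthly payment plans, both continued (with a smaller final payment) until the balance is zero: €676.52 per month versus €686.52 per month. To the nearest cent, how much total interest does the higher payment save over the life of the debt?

€231.01

Monthly rate r = 25.2%/12 = 2.1% = 0.021.
At €676.52/mo: n = ⌈−ln(1 − rB₀/P)/ln(1+r)⌉ = 42 payments (last €36.79); total interest = total paid − €18,490.00 = €9,284.11.
At €686.52/mo: 41 payments (last €82.30); total interest €9,053.10.
Interest saved = €9,284.11 − €9,053.10 = €231.01.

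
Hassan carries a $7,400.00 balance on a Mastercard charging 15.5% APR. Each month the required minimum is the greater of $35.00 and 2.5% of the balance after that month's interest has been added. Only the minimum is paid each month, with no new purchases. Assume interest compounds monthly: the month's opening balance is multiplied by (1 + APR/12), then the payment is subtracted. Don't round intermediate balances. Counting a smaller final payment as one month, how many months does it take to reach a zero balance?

Monthly rate r = 15.5%/12 = 1.29167% = 0.0129167.
While 2.5% of the post-interest balance exceeds $35.00, each month B ← (B·(1+r))·(1 − 0.025), i.e. B shrinks by the factor (1+r)·0.975 = 0.98759.
This holds for months 1–135. Entering month 136 the balance is $1,371.85; 2.5% of the post-interest balance is now below $35.00, so the flat $35.00 minimum applies from here.
From month 136 a fixed $35.00 at rate r clears $1,371.85 in 55 more payments. Total: 135 + 55 = 190 months.

190 months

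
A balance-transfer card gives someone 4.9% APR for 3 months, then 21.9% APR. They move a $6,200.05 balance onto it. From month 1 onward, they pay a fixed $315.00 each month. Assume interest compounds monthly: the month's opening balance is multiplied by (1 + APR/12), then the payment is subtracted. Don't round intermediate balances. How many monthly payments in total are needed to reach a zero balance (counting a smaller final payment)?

24 months

Promo months 1–3 at r₀ = 4.9%/12 = 0.00408333; months 4+ at r₁ = 21.9%/12 = 0.01825.
After month 3: iterate B ← B·(1+r₀) − $315.00 for 3 months → $5,327.45.
Then at r₁ with $315.00/mo: n₂ = −ln(1 − r₁·B/P)/ln(1+r₁) ≈ 20.41 → 21 more payments.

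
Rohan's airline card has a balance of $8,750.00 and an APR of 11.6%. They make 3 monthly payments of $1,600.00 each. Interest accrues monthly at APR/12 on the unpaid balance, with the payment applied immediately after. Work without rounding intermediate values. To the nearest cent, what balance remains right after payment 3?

Monthly rate r = 11.6%/12 = 0.966667% = 0.00966667.
Each month: B ← B·(1+r) − $1,600.00.
Month 1: interest $84.58; balance after payment $7,234.58.
Month 2: interest $69.93; balance after payment $5,704.52.
Month 3: interest $55.14; balance after payment $4,159.66.

$4,159.66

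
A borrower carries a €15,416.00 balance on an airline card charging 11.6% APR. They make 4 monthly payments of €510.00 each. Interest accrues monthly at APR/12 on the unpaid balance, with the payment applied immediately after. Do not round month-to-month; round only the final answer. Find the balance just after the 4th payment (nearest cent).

Monthly rate r = 11.6%/12 = 0.966667% = 0.00966667.
Each month: B ← B·(1+r) − €510.00.
Month 1: interest €149.02; balance after payment €15,055.02.
Month 2: interest €145.53; balance after payment €14,690.55.
Month 3: interest €142.01; balance after payment €14,322.56.
Month 4: interest €138.45; balance after payment €13,951.01.

€13,951.01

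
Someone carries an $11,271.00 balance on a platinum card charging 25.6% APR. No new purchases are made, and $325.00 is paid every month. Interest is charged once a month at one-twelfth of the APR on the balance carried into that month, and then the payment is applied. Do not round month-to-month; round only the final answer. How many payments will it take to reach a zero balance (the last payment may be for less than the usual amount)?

64 months

Monthly rate r = 25.6%/12 = 2.13333% = 0.0213333.
Recurrence: B ← B·(1+r) − $325.00.
Month 1: interest $240.45; balance after payment $11,186.45.
Month 2: interest $238.64; balance after payment $11,100.09.
Closed form: n = −ln(1 − rB₀/P)/ln(1+r) = −ln(0.26016)/ln(1.02133) ≈ 63.786, so the balance reaches zero during payment 64.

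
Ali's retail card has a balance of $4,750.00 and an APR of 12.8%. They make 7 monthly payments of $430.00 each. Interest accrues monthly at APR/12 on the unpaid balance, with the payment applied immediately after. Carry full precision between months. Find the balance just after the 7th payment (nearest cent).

Monthly rate r = 12.8%/12 = 1.06667% = 0.0106667.
Each month: B ← B·(1+r) − $430.00.
Month 1: interest $50.67; balance after payment $4,370.67.
Month 2: interest $46.62; balance after payment $3,987.29.
Month 3: interest $42.53; balance after payment $3,599.82.
Month 4: interest $38.40; balance after payment $3,208.22.
Month 5: interest $34.22; balance after payment $2,812.44.
Month 6: interest $30.00; balance after payment $2,412.44.
Month 7: interest $25.73; balance after payment $2,008.17.

$2,008.17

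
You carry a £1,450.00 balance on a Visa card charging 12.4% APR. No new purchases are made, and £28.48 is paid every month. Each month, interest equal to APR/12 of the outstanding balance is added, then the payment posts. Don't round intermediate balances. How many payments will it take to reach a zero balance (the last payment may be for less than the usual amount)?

Monthly rate r = 12.4%/12 = 1.03333% = 0.0103333.
Recurrence: B ← B·(1+r) − £28.48.
Month 1: interest £14.98; balance after payment £1,436.50.
Month 2: interest £14.84; balance after payment £1,422.87.
Closed form: n = −ln(1 − rB₀/P)/ln(1+r) = −ln(0.4739)/ln(1.01033) ≈ 72.640, so the balance reaches zero during payment 73.

73 months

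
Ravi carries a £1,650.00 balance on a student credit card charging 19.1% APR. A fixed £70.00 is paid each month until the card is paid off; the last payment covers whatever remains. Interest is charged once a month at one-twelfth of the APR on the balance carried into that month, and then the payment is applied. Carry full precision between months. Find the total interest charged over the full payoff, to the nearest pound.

Monthly rate r = 19.1%/12 = 1.59167% = 0.0159167.
Payoff takes n = ⌈−ln(1 − rB₀/P)/ln(1+r)⌉ = ⌈29.782⌉ = 30 payments; the last is £54.80.
Total paid = 29·£70.00 + £54.80 = £2,084.80.
Total interest = total paid − principal = £2,084.80 − £1,650.00 = £434.80.

£435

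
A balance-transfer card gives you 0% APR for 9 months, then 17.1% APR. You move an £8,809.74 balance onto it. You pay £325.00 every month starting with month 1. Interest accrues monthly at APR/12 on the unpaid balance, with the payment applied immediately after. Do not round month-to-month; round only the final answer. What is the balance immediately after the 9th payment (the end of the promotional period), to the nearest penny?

£5,884.74

Promo months 1–9 at r₀ = 0%/12 = 0; months 10+ at r₁ = 17.1%/12 = 0.01425.
After month 9 (no interest yet): B = £8,809.74 − 9·£325.00 = £5,884.74.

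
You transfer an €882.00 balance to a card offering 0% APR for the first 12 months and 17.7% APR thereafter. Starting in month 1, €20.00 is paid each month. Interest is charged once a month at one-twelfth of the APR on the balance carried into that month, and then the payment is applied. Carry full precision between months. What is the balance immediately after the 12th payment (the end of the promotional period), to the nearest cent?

Promo months 1–12 at r₀ = 0%/12 = 0; months 13+ at r₁ = 17.7%/12 = 0.01475.
After month 12 (no interest yet): B = €882.00 − 12·€20.00 = €642.00.

€642.00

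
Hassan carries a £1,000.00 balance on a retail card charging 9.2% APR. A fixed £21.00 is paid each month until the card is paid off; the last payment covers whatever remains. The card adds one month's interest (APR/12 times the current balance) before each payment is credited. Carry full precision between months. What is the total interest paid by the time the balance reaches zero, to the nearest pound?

£249

Monthly rate r = 9.2%/12 = 0.766667% = 0.00766667.
Payoff takes n = ⌈−ln(1 − rB₀/P)/ln(1+r)⌉ = ⌈59.478⌉ = 60 payments; the last is £10.05.
Total paid = 59·£21.00 + £10.05 = £1,249.05.
Total interest = total paid − principal = £1,249.05 − £1,000.00 = £249.05.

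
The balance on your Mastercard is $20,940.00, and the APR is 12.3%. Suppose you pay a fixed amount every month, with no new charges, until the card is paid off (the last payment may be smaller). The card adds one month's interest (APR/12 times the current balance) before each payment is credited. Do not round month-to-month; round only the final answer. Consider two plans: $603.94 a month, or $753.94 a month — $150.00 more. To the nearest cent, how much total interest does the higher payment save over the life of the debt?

Monthly rate r = 12.3%/12 = 1.025% = 0.01025.
At $603.94/mo: n = ⌈−ln(1 − rB₀/P)/ln(1+r)⌉ = 44 payments (last $36.02); total interest = total paid − $20,940.00 = $5,065.44.
At $753.94/mo: 33 payments (last $643.77); total interest $3,829.85.
Interest saved = $5,065.44 − $3,829.85 = $1,235.59.

$1,235.59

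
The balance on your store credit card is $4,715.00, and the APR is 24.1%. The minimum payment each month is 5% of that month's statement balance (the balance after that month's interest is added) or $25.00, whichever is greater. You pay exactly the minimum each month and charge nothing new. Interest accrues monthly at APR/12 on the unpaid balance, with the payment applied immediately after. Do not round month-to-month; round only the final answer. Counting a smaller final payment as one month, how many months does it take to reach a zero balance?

98 months

Monthly rate r = 24.1%/12 = 2.00833% = 0.0200833.
While 5% of the post-interest balance exceeds $25.00, each month B ← (B·(1+r))·(1 − 0.05), i.e. B shrinks by the factor (1+r)·0.95 = 0.96908.
This holds for months 1–73. Entering month 74 the balance is $476.11; 5% of the post-interest balance is now below $25.00, so the flat $25.00 minimum applies from here.
From month 74 a fixed $25.00 at rate r clears $476.11 in 25 more payments. Total: 73 + 25 = 98 months.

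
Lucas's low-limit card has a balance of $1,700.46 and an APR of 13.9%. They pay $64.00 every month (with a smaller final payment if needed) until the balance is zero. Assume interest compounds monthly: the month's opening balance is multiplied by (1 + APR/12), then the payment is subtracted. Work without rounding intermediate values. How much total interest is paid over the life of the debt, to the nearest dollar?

$344

Monthly rate r = 13.9%/12 = 1.15833% = 0.0115833.
Payoff takes n = ⌈−ln(1 − rB₀/P)/ln(1+r)⌉ = ⌈31.939⌉ = 32 payments; the last is $60.10.
Total paid = 31·$64.00 + $60.10 = $2,044.10.
Total interest = total paid − principal = $2,044.10 − $1,700.46 = $343.64.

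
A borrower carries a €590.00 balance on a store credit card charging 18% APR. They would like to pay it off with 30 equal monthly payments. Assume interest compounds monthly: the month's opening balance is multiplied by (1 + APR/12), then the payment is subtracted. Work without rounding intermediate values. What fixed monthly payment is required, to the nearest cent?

€24.57

Monthly rate r = 18%/12 = 1.5% = 0.015.
Level-payment amortization: P = B₀·r / (1 − (1+r)^(−n)) = 590.00·0.015 / (1 − 1.015^(−30)).
Denominator 1 − (1+r)^(−30) = 0.36023757.
P = 8.85 / 0.36023757 ≈ 24.57.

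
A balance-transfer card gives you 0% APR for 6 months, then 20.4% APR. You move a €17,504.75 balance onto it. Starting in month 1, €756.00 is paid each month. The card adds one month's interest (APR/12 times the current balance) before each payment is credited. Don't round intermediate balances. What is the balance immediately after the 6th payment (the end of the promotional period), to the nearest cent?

Promo months 1–6 at r₀ = 0%/12 = 0; months 7+ at r₁ = 20.4%/12 = 0.017.
After month 6 (no interest yet): B = €17,504.75 − 6·€756.00 = €12,968.75.

€12,968.75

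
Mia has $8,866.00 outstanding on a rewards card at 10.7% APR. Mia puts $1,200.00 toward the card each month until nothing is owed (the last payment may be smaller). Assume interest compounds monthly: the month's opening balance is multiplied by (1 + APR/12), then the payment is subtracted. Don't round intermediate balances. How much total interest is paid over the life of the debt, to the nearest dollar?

$348

Monthly rate r = 10.7%/12 = 0.891667% = 0.00891667.
Payoff takes n = ⌈−ln(1 − rB₀/P)/ln(1+r)⌉ = ⌈7.677⌉ = 8 payments; the last is $813.53.
Total paid = 7·$1,200.00 + $813.53 = $9,213.53.
Total interest = total paid − principal = $9,213.53 − $8,866.00 = $347.53.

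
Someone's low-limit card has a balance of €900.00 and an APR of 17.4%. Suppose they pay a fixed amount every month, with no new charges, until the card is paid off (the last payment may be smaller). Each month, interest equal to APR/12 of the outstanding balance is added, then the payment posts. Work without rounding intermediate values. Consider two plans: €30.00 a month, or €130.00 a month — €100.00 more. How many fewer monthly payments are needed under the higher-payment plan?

32 fewer payments

Monthly rate r = 17.4%/12 = 1.45% = 0.0145.
At €30.00/mo: n = ⌈−ln(1 − rB₀/P)/ln(1+r)⌉ = 40 payments (last €19.83); total interest = total paid − €900.00 = €289.83.
At €130.00/mo: 8 payments (last €45.52); total interest €55.52.
Payments saved = 40 − 8 = 32.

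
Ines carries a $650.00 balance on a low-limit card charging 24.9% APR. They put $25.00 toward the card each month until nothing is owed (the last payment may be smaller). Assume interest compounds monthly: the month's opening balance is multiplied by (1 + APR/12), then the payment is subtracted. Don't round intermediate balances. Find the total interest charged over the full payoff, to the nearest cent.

Monthly rate r = 24.9%/12 = 2.075% = 0.02075.
Payoff takes n = ⌈−ln(1 − rB₀/P)/ln(1+r)⌉ = ⌈37.757⌉ = 38 payments; the last is $18.97.
Total paid = 37·$25.00 + $18.97 = $943.97.
Total interest = total paid − principal = $943.97 − $650.00 = $293.97.

$293.97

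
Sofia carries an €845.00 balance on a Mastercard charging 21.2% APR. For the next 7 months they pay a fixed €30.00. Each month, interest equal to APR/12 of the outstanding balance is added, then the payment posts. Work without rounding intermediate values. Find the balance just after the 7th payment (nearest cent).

Monthly rate r = 21.2%/12 = 1.76667% = 0.0176667.
Each month: B ← B·(1+r) − €30.00.
Month 1: interest €14.93; balance after payment €829.93.
Month 2: interest €14.66; balance after payment €814.59.
Month 3: interest €14.39; balance after payment €798.98.
Month 4: interest €14.12; balance after payment €783.10.
Month 5: interest €13.83; balance after payment €766.93.
Month 6: interest €13.55; balance after payment €750.48.
Month 7: interest €13.26; balance after payment €733.74.

€733.74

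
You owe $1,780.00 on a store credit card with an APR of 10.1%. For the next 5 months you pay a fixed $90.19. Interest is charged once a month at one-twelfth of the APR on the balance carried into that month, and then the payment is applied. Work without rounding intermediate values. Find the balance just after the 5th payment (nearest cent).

Monthly rate r = 10.1%/12 = 0.841667% = 0.00841667.
Each month: B ← B·(1+r) − $90.19.
Month 1: interest $14.98; balance after payment $1,704.79.
Month 2: interest $14.35; balance after payment $1,628.95.
Month 3: interest $13.71; balance after payment $1,552.47.
Month 4: interest $13.07; balance after payment $1,475.35.
Month 5: interest $12.42; balance after payment $1,397.57.

$1,397.57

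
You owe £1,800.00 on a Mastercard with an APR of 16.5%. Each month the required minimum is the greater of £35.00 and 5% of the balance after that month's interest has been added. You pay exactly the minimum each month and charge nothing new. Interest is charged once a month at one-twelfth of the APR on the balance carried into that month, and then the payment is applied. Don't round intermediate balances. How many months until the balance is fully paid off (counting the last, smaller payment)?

Monthly rate r = 16.5%/12 = 1.375% = 0.01375.
While 5% of the post-interest balance exceeds £35.00, each month B ← (B·(1+r))·(1 − 0.05), i.e. B shrinks by the factor (1+r)·0.95 = 0.96306.
This holds for months 1–26. Entering month 27 the balance is £676.53; 5% of the post-interest balance is now below £35.00, so the flat £35.00 minimum applies from here.
From month 27 a fixed £35.00 at rate r clears £676.53 in 23 more payments. Total: 26 + 23 = 49 months.

49 months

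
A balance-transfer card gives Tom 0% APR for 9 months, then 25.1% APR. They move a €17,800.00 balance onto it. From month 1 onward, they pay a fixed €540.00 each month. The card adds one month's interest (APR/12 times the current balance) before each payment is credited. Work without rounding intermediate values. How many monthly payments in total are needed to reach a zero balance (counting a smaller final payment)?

Promo months 1–9 at r₀ = 0%/12 = 0; months 10+ at r₁ = 25.1%/12 = 0.0209167.
After month 9 (no interest yet): B = €17,800.00 − 9·€540.00 = €12,940.00.
Then at r₁ with €540.00/mo: n₂ = −ln(1 − r₁·B/P)/ln(1+r₁) ≈ 33.60 → 34 more payments.

43 payments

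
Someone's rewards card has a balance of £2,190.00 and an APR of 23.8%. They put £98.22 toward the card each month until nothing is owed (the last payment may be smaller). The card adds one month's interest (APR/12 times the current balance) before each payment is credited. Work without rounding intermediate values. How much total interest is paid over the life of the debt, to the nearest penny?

Monthly rate r = 23.8%/12 = 1.98333% = 0.0198333.
Payoff takes n = ⌈−ln(1 − rB₀/P)/ln(1+r)⌉ = ⌈29.726⌉ = 30 payments; the last is £71.49.
Total paid = 29·£98.22 + £71.49 = £2,919.87.
Total interest = total paid − principal = £2,919.87 − £2,190.00 = £729.87.

£729.87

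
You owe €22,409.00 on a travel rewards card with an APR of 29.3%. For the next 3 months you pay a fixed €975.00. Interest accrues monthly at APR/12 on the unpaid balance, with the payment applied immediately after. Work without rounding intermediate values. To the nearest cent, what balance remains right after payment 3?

€21,093.86

Monthly rate r = 29.3%/12 = 2.44167% = 0.0244167.
Each month: B ← B·(1+r) − €975.00.
Month 1: interest €547.15; balance after payment €21,981.15.
Month 2: interest €536.71; balance after payment €21,542.86.
Month 3: interest €526.00; balance after payment €21,093.86.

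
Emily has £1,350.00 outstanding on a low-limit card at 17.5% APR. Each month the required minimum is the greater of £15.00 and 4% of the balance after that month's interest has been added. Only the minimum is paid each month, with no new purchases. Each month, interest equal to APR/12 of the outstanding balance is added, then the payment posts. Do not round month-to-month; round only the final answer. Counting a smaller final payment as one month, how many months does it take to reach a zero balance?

Monthly rate r = 17.5%/12 = 1.45833% = 0.0145833.
While 4% of the post-interest balance exceeds £15.00, each month B ← (B·(1+r))·(1 − 0.04), i.e. B shrinks by the factor (1+r)·0.96 = 0.974.
This holds for months 1–50. Entering month 51 the balance is £361.64; 4% of the post-interest balance is now below £15.00, so the flat £15.00 minimum applies from here.
From month 51 a fixed £15.00 at rate r clears £361.64 in 30 more payments. Total: 50 + 30 = 80 months.

80 months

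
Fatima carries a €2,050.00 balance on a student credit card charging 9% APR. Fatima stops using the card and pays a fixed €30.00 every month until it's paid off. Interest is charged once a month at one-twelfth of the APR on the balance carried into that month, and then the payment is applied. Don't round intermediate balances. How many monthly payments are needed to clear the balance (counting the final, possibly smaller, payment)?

Monthly rate r = 9%/12 = 0.75% = 0.0075.
Recurrence: B ← B·(1+r) − €30.00.
Month 1: interest €15.38; balance after payment €2,035.38.
Month 2: interest €15.27; balance after payment €2,020.64.
Closed form: n = −ln(1 − rB₀/P)/ln(1+r) = −ln(0.4875)/ln(1.0075) ≈ 96.154, so the balance reaches zero during payment 97.

97 months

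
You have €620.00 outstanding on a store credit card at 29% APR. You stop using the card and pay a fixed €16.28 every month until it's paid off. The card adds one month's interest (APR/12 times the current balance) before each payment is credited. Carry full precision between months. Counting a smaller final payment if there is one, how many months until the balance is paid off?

Monthly rate r = 29%/12 = 2.41667% = 0.0241667.
Recurrence: B ← B·(1+r) − €16.28.
Month 1: interest €14.98; balance after payment €618.70.
Month 2: interest €14.95; balance after payment €617.38.
Closed form: n = −ln(1 − rB₀/P)/ln(1+r) = −ln(0.079648)/ln(1.02417) ≈ 105.956, so the balance reaches zero during payment 106.

106 payments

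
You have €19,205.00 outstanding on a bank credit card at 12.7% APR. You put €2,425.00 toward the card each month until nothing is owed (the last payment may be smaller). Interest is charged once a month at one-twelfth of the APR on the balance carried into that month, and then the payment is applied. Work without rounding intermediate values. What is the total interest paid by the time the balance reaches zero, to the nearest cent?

Monthly rate r = 12.7%/12 = 1.05833% = 0.0105833.
Payoff takes n = ⌈−ln(1 − rB₀/P)/ln(1+r)⌉ = ⌈8.315⌉ = 9 payments; the last is €766.55.
Total paid = 8·€2,425.00 + €766.55 = €20,166.55.
Total interest = total paid − principal = €20,166.55 − €19,205.00 = €961.55.

€961.55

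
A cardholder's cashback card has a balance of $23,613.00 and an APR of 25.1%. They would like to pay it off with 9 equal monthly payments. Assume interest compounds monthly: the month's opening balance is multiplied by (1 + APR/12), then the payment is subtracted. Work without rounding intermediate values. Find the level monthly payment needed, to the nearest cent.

Monthly rate r = 25.1%/12 = 2.09167% = 0.0209167.
Level-payment amortization: P = B₀·r / (1 − (1+r)^(−n)) = 23613.00·0.0209167 / (1 − 1.02092^(−9)).
Denominator 1 − (1+r)^(−9) = 0.169982296.
P = 493.905 / 0.169982296 ≈ 2905.63.

$2,905.63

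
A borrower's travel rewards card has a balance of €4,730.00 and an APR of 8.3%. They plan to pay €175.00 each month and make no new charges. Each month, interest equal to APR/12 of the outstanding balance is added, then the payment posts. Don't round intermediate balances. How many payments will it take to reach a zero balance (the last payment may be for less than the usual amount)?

31 payments

Monthly rate r = 8.3%/12 = 0.691667% = 0.00691667.
Recurrence: B ← B·(1+r) − €175.00.
Month 1: interest €32.72; balance after payment €4,587.72.
Month 2: interest €31.73; balance after payment €4,444.45.
Closed form: n = −ln(1 − rB₀/P)/ln(1+r) = −ln(0.81305)/ln(1.00692) ≈ 30.025, so the balance reaches zero during payment 31.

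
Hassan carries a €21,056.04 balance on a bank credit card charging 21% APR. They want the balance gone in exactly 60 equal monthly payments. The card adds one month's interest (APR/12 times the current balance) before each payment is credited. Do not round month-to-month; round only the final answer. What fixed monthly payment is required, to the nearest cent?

Monthly rate r = 21%/12 = 1.75% = 0.0175.
Level-payment amortization: P = B₀·r / (1 − (1+r)^(−n)) = 21056.04·0.0175 / (1 − 1.0175^(−60)).
Denominator 1 − (1+r)^(−60) = 0.646869747.
P = 368.481 / 0.646869747 ≈ 569.64.

€569.64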